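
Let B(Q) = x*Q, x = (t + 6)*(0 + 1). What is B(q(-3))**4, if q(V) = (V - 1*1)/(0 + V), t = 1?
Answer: 614656/81 ≈ 7588.3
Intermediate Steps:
x = 7 (x = (1 + 6)*(0 + 1) = 7*1 = 7)
q(V) = (-1 + V)/V (q(V) = (V - 1)/V = (-1 + V)/V)
B(Q) = 7*Q
B(q(-3))**4 = (7*((-1 - 3)/(-3)))**4 = (7*(-1/3*(-4)))**4 = (7*(4/3))**4 = (28/3)**4 = 614656/81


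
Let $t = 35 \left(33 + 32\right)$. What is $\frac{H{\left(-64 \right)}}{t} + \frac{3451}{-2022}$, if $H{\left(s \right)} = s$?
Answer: $- \frac{7980433}{4600050} \approx -1.7349$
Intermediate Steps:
$t = 2275$ ($t = 35 \cdot 65 = 2275$)
$\frac{H{\left(-64 \right)}}{t} + \frac{3451}{-2022} = - \frac{64}{2275} + \frac{3451}{-2022} = \left(-64\right) \frac{1}{2275} + 3451 \left(- \frac{1}{2022}\right) = - \frac{64}{2275} - \frac{3451}{2022} = - \frac{7980433}{4600050}$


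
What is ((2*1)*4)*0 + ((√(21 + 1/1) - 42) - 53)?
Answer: -95 + √22 ≈ -90.310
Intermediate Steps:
((2*1)*4)*0 + ((√(21 + 1/1) - 42) - 53) = (2*4)*0 + ((√(21 + 1) - 42) - 53) = 8*0 + ((√22 - 42) - 53) = 0 + ((-42 + √22) - 53) = 0 + (-95 + √22) = -95 + √22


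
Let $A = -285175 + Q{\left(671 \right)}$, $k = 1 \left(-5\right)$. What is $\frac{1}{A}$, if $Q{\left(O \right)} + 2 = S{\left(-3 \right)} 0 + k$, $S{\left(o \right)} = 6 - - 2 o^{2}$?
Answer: $- \frac{1}{285182} \approx -3.5065 \cdot 10^{-6}$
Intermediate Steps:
$S{\left(o \right)} = 6 + 2 o^{2}$
$k = -5$
$Q{\left(O \right)} = -7$ ($Q{\left(O \right)} = -2 - \left(5 - \left(6 + 2 \left(-3\right)^{2}\right) 0\right) = -2 - \left(5 - \left(6 + 2 \cdot 9\right) 0\right) = -2 - \left(5 - \left(6 + 18\right) 0\right) = -2 + \left(24 \cdot 0 - 5\right) = -2 + \left(0 - 5\right) = -2 - 5 = -7$)
$A = -285182$ ($A = -285175 - 7 = -285182$)
$\frac{1}{A} = \frac{1}{-285182} = - \frac{1}{285182}$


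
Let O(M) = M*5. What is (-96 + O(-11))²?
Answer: 22801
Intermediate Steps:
O(M) = 5*M
(-96 + O(-11))² = (-96 + 5*(-11))² = (-96 - 55)² = (-151)² = 22801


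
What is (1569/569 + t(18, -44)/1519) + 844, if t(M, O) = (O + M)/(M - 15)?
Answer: 2195570591/2592933 ≈ 846.75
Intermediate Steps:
t(M, O) = (M + O)/(-15 + M)
(1569/569 + t(18, -44)/1519) + 844 = (1569/569 + ((18 - 44)/(-15 + 18))/1519) + 844 = (1569*(1/569) + (-26/3)*(1/1519)) + 844 = (1569/569 + ((⅓)*(-26))*(1/1519)) + 844 = (1569/569 - 26/3*1/1519) + 844 = (1569/569 - 26/4557) + 844 = 7135139/2592933 + 844 = 2195570591/2592933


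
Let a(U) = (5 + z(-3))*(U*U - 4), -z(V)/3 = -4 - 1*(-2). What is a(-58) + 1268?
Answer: 38228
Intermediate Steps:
z(V) = 6 (z(V) = -3*(-4 - 1*(-2)) = -3*(-4 + 2) = -3*(-2) = 6)
a(U) = -44 + 11*U² (a(U) = (5 + 6)*(U*U - 4) = 11*(U² - 4) = 11*(-4 + U²) = -44 + 11*U²)
a(-58) + 1268 = (-44 + 11*(-58)²) + 1268 = (-44 + 11*3364) + 1268 = (-44 + 37004) + 1268 = 36960 + 1268 = 38228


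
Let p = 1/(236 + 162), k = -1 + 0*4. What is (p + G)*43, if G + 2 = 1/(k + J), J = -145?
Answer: -1252031/14527 ≈ -86.187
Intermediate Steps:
k = -1 (k = -1 + 0 = -1)
p = 1/398 ≈ 0.0025126
G = -293/146 (G = -2 + 1/(-1 - 145) = -2 + 1/(-146) = -2 - 1/146 = -293/146 ≈ -2.0069)
(p + G)*43 = (1/398 - 293/146)*43 = -29117/14527*43 = -1252031/14527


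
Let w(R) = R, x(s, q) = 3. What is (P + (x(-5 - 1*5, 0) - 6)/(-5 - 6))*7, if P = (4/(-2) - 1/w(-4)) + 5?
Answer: 1085/44 ≈ 24.659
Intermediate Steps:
P = 13/4 (P = (4/(-2) - 1/(-4)) + 5 = (4*(-1/2) - 1*(-1/4)) + 5 = (-2 + 1/4) + 5 = -7/4 + 5 = 13/4 ≈ 3.2500)
(P + (x(-5 - 1*5, 0) - 6)/(-5 - 6))*7 = (13/4 + (3 - 6)/(-5 - 6))*7 = (13/4 - 3/(-11))*7 = (13/4 - 3*(-1/11))*7 = (13/4 + 3/11)*7 = (155/44)*7 = 1085/44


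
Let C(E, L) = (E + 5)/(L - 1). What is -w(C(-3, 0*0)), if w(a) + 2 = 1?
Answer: 1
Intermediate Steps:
C(E, L) = (5 + E)/(-1 + L)
w(a) = -1 (w(a) = -2 + 1 = -1)
-w(C(-3, 0*0)) = -1*(-1) = 1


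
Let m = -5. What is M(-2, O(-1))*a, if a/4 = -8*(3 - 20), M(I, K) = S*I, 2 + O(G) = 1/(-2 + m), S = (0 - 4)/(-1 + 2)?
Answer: 4352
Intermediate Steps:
S = -4 (S = -4/1 = -4*1 = -4)
O(G) = -15/7 (O(G) = -2 + 1/(-2 - 5) = -2 + 1/(-7) = -2 - ⅐ = -15/7)
M(I, K) = -4*I
a = 544 (a = 4*(-8*(3 - 20)) = 4*(-8*(-17)) = 4*136 = 544)
M(-2, O(-1))*a = -4*(-2)*544 = 8*544 = 4352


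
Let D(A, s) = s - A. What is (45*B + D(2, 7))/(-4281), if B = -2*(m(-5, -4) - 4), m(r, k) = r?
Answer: -815/4281 ≈ -0.19038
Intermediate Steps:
B = 18 (B = -2*(-5 - 4) = -2*(-9) = 18)
(45*B + D(2, 7))/(-4281) = (45*18 + (7 - 1*2))/(-4281) = (810 + (7 - 2))*(-1/4281) = (810 + 5)*(-1/4281) = 815*(-1/4281) = -815/4281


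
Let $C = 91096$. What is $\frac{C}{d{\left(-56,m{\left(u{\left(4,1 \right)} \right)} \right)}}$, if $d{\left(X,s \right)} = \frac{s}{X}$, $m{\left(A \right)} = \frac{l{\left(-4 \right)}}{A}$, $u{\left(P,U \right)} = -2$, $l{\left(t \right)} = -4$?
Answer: $-2550688$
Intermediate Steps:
$m{\left(A \right)} = - \frac{4}{A}$
$\frac{C}{d{\left(-56,m{\left(u{\left(4,1 \right)} \right)} \right)}} = \frac{91096}{- \frac{4}{-2} \frac{1}{-56}} = \frac{91096}{\left(-4\right) \left(- \frac{1}{2}\right) \left(- \frac{1}{56}\right)} = \frac{91096}{2 \left(- \frac{1}{56}\right)} = \frac{91096}{- \frac{1}{28}} = 91096 \left(-28\right) = -2550688$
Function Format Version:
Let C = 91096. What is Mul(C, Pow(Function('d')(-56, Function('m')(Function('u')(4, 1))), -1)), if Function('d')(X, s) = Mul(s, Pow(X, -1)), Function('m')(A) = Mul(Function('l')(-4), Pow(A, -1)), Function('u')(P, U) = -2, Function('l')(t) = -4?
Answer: -2550688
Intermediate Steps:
Function('m')(A) = Mul(-4, Pow(A, -1))
Mul(C, Pow(Function('d')(-56, Function('m')(Function('u')(4, 1))), -1)) = Mul(91096, Pow(Mul(Mul(-4, Pow(-2, -1)), Pow(-56, -1)), -1)) = Mul(91096, Pow(Mul(Mul(-4, Rational(-1, 2)), Rational(-1, 56)), -1)) = Mul(91096, Pow(Mul(2, Rational(-1, 56)), -1)) = Mul(91096, Pow(Rational(-1, 28), -1)) = Mul(91096, -28) = -2550688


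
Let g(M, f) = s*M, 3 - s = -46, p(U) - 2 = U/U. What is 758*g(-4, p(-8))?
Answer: -148568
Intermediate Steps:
p(U) = 3 (p(U) = 2 + U/U = 2 + 1 = 3)
s = 49 (s = 3 - 1*(-46) = 3 + 46 = 49)
g(M, f) = 49*M
758*g(-4, p(-8)) = 758*(49*(-4)) = 758*(-196) = -148568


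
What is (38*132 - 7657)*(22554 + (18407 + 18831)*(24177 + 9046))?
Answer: -3267394038548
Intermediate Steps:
(38*132 - 7657)*(22554 + (18407 + 18831)*(24177 + 9046)) = (5016 - 7657)*(22554 + 37238*33223) = -2641*(22554 + 1237158074) = -2641*1237180628 = -3267394038548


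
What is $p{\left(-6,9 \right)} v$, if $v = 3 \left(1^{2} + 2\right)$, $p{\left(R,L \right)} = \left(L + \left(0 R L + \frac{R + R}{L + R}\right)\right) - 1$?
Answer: $36$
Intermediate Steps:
$p{\left(R,L \right)} = -1 + L + \frac{2 R}{L + R}$ ($p{\left(R,L \right)} = \left(L + \left(0 L + \frac{2 R}{L + R}\right)\right) - 1 = \left(L + \left(0 + \frac{2 R}{L + R}\right)\right) - 1 = \left(L + \frac{2 R}{L + R}\right) - 1 = -1 + L + \frac{2 R}{L + R}$)
$v = 9$ ($v = 3 \left(1 + 2\right) = 3 \cdot 3 = 9$)
$p{\left(-6,9 \right)} v = \frac{-6 + 9^{2} - 9 + 9 \left(-6\right)}{9 - 6} \cdot 9 = \frac{-6 + 81 - 9 - 54}{3} \cdot 9 = \frac{1}{3} \cdot 12 \cdot 9 = 4 \cdot 9 = 36$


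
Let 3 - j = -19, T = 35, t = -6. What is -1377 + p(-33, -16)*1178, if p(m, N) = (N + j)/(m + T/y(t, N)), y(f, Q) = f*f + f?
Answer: -305415/191 ≈ -1599.0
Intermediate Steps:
y(f, Q) = f + f² (y(f, Q) = f² + f = f + f²)
j = 22 (j = 3 - 1*(-19) = 3 + 19 = 22)
p(m, N) = (22 + N)/(7/6 + m) (p(m, N) = (N + 22)/(m + 35/((-6*(1 - 6)))) = (22 + N)/(m + 35/((-6*(-5)))) = (22 + N)/(m + 35/30) = (22 + N)/(m + 35*(1/30)) = (22 + N)/(m + 7/6) = (22 + N)/(7/6 + m))
-1377 + p(-33, -16)*1178 = -1377 + (6*(22 - 16)/(7 + 6*(-33)))*1178 = -1377 + (6*6/(7 - 198))*1178 = -1377 + (6*6/(-191))*1178 = -1377 + (6*(-1/191)*6)*1178 = -1377 - 36/191*1178 = -1377 - 42408/191 = -305415/191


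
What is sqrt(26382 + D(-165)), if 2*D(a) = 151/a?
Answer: sqrt(2872949970)/330 ≈ 162.42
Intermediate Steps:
D(a) = 151/(2*a) (D(a) = (151/a)/2 = 151/(2*a))
sqrt(26382 + D(-165)) = sqrt(26382 + (151/2)/(-165)) = sqrt(26382 + (151/2)*(-1/165)) = sqrt(26382 - 151/330) = sqrt(8705909/330) = sqrt(2872949970)/330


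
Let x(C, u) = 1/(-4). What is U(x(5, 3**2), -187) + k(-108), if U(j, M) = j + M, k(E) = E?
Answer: -1181/4 ≈ -295.25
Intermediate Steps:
x(C, u) = -1/4
U(j, M) = M + j
U(x(5, 3**2), -187) + k(-108) = (-187 - 1/4) - 108 = -749/4 - 108 = -1181/4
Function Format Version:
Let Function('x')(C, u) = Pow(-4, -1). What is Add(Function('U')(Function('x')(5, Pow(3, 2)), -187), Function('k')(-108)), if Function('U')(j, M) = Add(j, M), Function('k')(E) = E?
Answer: Rational(-1181, 4) ≈ -295.25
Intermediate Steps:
Function('x')(C, u) = Rational(-1, 4)
Function('U')(j, M) = Add(M, j)
Add(Function('U')(Function('x')(5, Pow(3, 2)), -187), Function('k')(-108)) = Add(Add(-187, Rational(-1, 4)), -108) = Add(Rational(-749, 4), -108) = Rational(-1181, 4)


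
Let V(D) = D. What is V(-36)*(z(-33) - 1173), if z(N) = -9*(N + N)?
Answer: 20844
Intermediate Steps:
z(N) = -18*N
V(-36)*(z(-33) - 1173) = -36*(-18*(-33) - 1173) = -36*(594 - 1173) = -36*(-579) = 20844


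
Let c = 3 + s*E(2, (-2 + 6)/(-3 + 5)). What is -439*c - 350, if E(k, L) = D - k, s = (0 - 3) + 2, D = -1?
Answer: -2984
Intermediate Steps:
s = -1 (s = -3 + 2 = -1)
E(k, L) = -1 - k
c = 6 (c = 3 - (-1 - 1*2) = 3 - (-1 - 2) = 3 - 1*(-3) = 3 + 3 = 6)
-439*c - 350 = -439*6 - 350 = -2634 - 350 = -2984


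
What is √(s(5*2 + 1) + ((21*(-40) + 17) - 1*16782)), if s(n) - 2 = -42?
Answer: I*√17645 ≈ 132.83*I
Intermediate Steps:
s(n) = -40 (s(n) = 2 - 42 = -40)
√(s(5*2 + 1) + ((21*(-40) + 17) - 1*16782)) = √(-40 + ((21*(-40) + 17) - 1*16782)) = √(-40 + ((-840 + 17) - 16782)) = √(-40 + (-823 - 16782)) = √(-40 - 17605) = √(-17645) = I*√17645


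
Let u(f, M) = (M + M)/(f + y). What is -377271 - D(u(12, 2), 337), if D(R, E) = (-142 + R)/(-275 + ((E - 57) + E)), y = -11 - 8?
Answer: -451592888/1197 ≈ -3.7727e+5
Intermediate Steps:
y = -19
u(f, M) = 2*M/(-19 + f) (u(f, M) = (M + M)/(f - 19) = (2*M)/(-19 + f) = 2*M/(-19 + f))
D(R, E) = (-142 + R)/(-332 + 2*E) (D(R, E) = (-142 + R)/(-275 + ((-57 + E) + E)) = (-142 + R)/(-275 + (-57 + 2*E)) = (-142 + R)/(-332 + 2*E))
-377271 - D(u(12, 2), 337) = -377271 - (-142 + 2*2/(-19 + 12))/(2*(-166 + 337)) = -377271 - (-142 + 2*2/(-7))/(2*171) = -377271 - (-142 + 2*2*(-⅐))/(2*171) = -377271 - (-142 - 4/7)/(2*171) = -377271 - (-998)/(2*171*7) = -377271 - 1*(-499/1197) = -377271 + 499/1197 = -451592888/1197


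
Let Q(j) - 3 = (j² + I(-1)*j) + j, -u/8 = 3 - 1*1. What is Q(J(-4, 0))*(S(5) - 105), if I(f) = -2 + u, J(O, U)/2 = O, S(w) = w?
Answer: -20300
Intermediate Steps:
u = -16 (u = -8*(3 - 1*1) = -8*(3 - 1) = -8*2 = -16)
J(O, U) = 2*O
I(f) = -18 (I(f) = -2 - 16 = -18)
Q(j) = 3 + j² - 17*j (Q(j) = 3 + ((j² - 18*j) + j) = 3 + (j² - 17*j) = 3 + j² - 17*j)
Q(J(-4, 0))*(S(5) - 105) = (3 + (2*(-4))² - 34*(-4))*(5 - 105) = (3 + (-8)² - 17*(-8))*(-100) = (3 + 64 + 136)*(-100) = 203*(-100) = -20300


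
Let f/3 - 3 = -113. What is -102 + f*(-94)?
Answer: 30918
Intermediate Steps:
f = -330 (f = 9 + 3*(-113) = 9 - 339 = -330)
-102 + f*(-94) = -102 - 330*(-94) = -102 + 31020 = 30918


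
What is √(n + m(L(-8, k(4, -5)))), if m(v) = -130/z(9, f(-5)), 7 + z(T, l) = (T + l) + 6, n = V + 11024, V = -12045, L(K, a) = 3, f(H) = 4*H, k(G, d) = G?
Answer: I*√36366/6 ≈ 31.783*I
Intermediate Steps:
n = -1021 (n = -12045 + 11024 = -1021)
z(T, l) = -1 + T + l (z(T, l) = -7 + ((T + l) + 6) = -7 + (6 + T + l) = -1 + T + l)
m(v) = 65/6 (m(v) = -130/(-1 + 9 + 4*(-5)) = -130/(-1 + 9 - 20) = -130/(-12) = -130*(-1/12) = 65/6)
√(n + m(L(-8, k(4, -5)))) = √(-1021 + 65/6) = √(-6061/6) = I*√36366/6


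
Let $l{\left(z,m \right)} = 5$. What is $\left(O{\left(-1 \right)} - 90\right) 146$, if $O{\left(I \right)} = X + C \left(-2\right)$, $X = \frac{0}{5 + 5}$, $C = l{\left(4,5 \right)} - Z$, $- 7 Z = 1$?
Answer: $- \frac{102492}{7} \approx -14642.0$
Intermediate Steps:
$Z = - \frac{1}{7}$ ($Z = \left(- \frac{1}{7}\right) 1 = - \frac{1}{7} \approx -0.14286$)
$C = \frac{36}{7}$ ($C = 5 - - \frac{1}{7} = 5 + \frac{1}{7} = \frac{36}{7} \approx 5.1429$)
$X = 0$ ($X = \frac{0}{10} = 0 \cdot \frac{1}{10} = 0$)
$O{\left(I \right)} = - \frac{72}{7}$ ($O{\left(I \right)} = 0 + \frac{36}{7} \left(-2\right) = 0 - \frac{72}{7} = - \frac{72}{7}$)
$\left(O{\left(-1 \right)} - 90\right) 146 = \left(- \frac{72}{7} - 90\right) 146 = \left(- \frac{702}{7}\right) 146 = - \frac{102492}{7}$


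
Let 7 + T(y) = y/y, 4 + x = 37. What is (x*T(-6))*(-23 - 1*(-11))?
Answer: 2376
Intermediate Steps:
x = 33 (x = -4 + 37 = 33)
T(y) = -6 (T(y) = -7 + y/y = -7 + 1 = -6)
(x*T(-6))*(-23 - 1*(-11)) = (33*(-6))*(-23 - 1*(-11)) = -198*(-23 + 11) = -198*(-12) = 2376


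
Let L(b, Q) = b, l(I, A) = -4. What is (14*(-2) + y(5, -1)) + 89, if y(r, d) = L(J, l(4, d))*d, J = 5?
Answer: 56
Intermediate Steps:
y(r, d) = 5*d
(14*(-2) + y(5, -1)) + 89 = (14*(-2) + 5*(-1)) + 89 = (-28 - 5) + 89 = -33 + 89 = 56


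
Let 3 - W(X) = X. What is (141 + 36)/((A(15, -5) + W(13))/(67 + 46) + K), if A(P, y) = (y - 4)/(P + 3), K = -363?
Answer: -13334/27353 ≈ -0.48748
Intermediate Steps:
W(X) = 3 - X
A(P, y) = (-4 + y)/(3 + P)
(141 + 36)/((A(15, -5) + W(13))/(67 + 46) + K) = (141 + 36)/(((-4 - 5)/(3 + 15) + (3 - 1*13))/(67 + 46) - 363) = 177/((-9/18 + (3 - 13))/113 - 363) = 177/(((1/18)*(-9) - 10)*(1/113) - 363) = 177/((-½ - 10)*(1/113) - 363) = 177/(-21/2*1/113 - 363) = 177/(-21/226 - 363) = 177/(-82059/226) = 177*(-226/82059) = -13334/27353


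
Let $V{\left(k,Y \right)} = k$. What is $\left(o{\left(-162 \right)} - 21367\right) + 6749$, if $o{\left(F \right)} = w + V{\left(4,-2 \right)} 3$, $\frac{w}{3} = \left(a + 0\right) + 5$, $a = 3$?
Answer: $-14582$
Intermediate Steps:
$w = 24$ ($w = 3 \left(\left(3 + 0\right) + 5\right) = 3 \left(3 + 5\right) = 3 \cdot 8 = 24$)
$o{\left(F \right)} = 36$ ($o{\left(F \right)} = 24 + 4 \cdot 3 = 24 + 12 = 36$)
$\left(o{\left(-162 \right)} - 21367\right) + 6749 = \left(36 - 21367\right) + 6749 = -21331 + 6749 = -14582$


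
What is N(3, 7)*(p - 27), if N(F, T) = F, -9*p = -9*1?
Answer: -78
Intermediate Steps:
p = 1 (p = -(-1) = -⅑*(-9) = 1)
N(3, 7)*(p - 27) = 3*(1 - 27) = 3*(-26) = -78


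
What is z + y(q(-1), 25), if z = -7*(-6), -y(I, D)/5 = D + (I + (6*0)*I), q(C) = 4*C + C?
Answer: -58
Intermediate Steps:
q(C) = 5*C
y(I, D) = -5*D - 5*I (y(I, D) = -5*(D + (I + (6*0)*I)) = -5*(D + (I + 0*I)) = -5*(D + (I + 0)) = -5*(D + I) = -5*D - 5*I)
z = 42
z + y(q(-1), 25) = 42 + (-5*25 - 25*(-1)) = 42 + (-125 - 5*(-5)) = 42 + (-125 + 25) = 42 - 100 = -58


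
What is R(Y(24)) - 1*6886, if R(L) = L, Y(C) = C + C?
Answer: -6838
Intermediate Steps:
Y(C) = 2*C
R(Y(24)) - 1*6886 = 2*24 - 1*6886 = 48 - 6886 = -6838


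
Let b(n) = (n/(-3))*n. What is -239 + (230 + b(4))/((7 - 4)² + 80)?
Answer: -63139/267 ≈ -236.48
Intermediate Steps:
b(n) = -n²/3 (b(n) = (n*(-⅓))*n = (-n/3)*n = -n²/3)
-239 + (230 + b(4))/((7 - 4)² + 80) = -239 + (230 - ⅓*4²)/((7 - 4)² + 80) = -239 + (230 - ⅓*16)/(3² + 80) = -239 + (230 - 16/3)/(9 + 80) = -239 + (674/3)/89 = -239 + (674/3)*(1/89) = -239 + 674/267 = -63139/267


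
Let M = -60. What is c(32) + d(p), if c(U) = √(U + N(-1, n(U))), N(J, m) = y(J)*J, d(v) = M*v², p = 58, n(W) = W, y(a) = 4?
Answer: -201840 + 2*√7 ≈ -2.0183e+5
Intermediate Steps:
d(v) = -60*v²
N(J, m) = 4*J
c(U) = √(-4 + U) (c(U) = √(U + 4*(-1)) = √(U - 4) = √(-4 + U))
c(32) + d(p) = √(-4 + 32) - 60*58² = √28 - 60*3364 = 2*√7 - 201840 = -201840 + 2*√7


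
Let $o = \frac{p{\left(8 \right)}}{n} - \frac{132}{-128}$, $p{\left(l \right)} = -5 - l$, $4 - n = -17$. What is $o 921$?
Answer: $\frac{85039}{224} \approx 379.64$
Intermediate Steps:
$n = 21$ ($n = 4 - -17 = 4 + 17 = 21$)
$o = \frac{277}{672}$ ($o = \frac{-5 - 8}{21} - \frac{132}{-128} = \left(-5 - 8\right) \frac{1}{21} - - \frac{33}{32} = \left(-13\right) \frac{1}{21} + \frac{33}{32} = - \frac{13}{21} + \frac{33}{32} = \frac{277}{672} \approx 0.4122$)
$o 921 = \frac{277}{672} \cdot 921 = \frac{85039}{224}$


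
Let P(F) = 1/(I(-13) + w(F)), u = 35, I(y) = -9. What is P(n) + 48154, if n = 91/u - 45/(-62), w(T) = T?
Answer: 84702576/1759 ≈ 48154.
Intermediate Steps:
n = 1031/310 (n = 91/35 - 45/(-62) = 91*(1/35) - 45*(-1/62) = 13/5 + 45/62 = 1031/310 ≈ 3.3258)
P(F) = 1/(-9 + F)
P(n) + 48154 = 1/(-9 + 1031/310) + 48154 = 1/(-1759/310) + 48154 = -310/1759 + 48154 = 84702576/1759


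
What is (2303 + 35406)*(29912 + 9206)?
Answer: 1475100662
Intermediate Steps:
(2303 + 35406)*(29912 + 9206) = 37709*39118 = 1475100662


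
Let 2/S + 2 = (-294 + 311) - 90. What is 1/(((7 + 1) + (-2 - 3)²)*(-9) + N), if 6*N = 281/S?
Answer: -4/8213 ≈ -0.00048703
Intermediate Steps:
S = -2/75 (S = 2/(-2 + ((-294 + 311) - 90)) = 2/(-2 + (17 - 90)) = 2/(-2 - 73) = 2/(-75) = 2*(-1/75) = -2/75 ≈ -0.026667)
N = -7025/4 (N = (281/(-2/75))/6 = (281*(-75/2))/6 = (⅙)*(-21075/2) = -7025/4 ≈ -1756.3)
1/(((7 + 1) + (-2 - 3)²)*(-9) + N) = 1/(((7 + 1) + (-2 - 3)²)*(-9) - 7025/4) = 1/((8 + (-5)²)*(-9) - 7025/4) = 1/((8 + 25)*(-9) - 7025/4) = 1/(33*(-9) - 7025/4) = 1/(-297 - 7025/4) = 1/(-8213/4) = -4/8213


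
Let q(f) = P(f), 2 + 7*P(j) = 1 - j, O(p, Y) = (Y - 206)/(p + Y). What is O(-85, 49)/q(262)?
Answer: -1099/9468 ≈ -0.11608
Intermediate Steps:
O(p, Y) = (-206 + Y)/(Y + p)
P(j) = -⅐ - j/7 (P(j) = -2/7 + (1 - j)/7 = -2/7 + (⅐ - j/7) = -⅐ - j/7)
q(f) = -⅐ - f/7
O(-85, 49)/q(262) = ((-206 + 49)/(49 - 85))/(-⅐ - ⅐*262) = (-157/(-36))/(-⅐ - 262/7) = (-1/36*(-157))/(-263/7) = (157/36)*(-7/263) = -1099/9468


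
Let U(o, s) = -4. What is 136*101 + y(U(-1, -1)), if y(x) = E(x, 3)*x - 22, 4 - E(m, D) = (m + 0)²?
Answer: 13762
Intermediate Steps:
E(m, D) = 4 - m² (E(m, D) = 4 - (m + 0)² = 4 - m²)
y(x) = -22 + x*(4 - x²) (y(x) = (4 - x²)*x - 22 = x*(4 - x²) - 22 = -22 + x*(4 - x²))
136*101 + y(U(-1, -1)) = 136*101 + (-22 - 1*(-4)³ + 4*(-4)) = 13736 + (-22 - 1*(-64) - 16) = 13736 + (-22 + 64 - 16) = 13736 + 26 = 13762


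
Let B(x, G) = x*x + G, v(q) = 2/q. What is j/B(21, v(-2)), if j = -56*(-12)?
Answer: 84/55 ≈ 1.5273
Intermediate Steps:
B(x, G) = G + x² (B(x, G) = x² + G = G + x²)
j = 672
j/B(21, v(-2)) = 672/(2/(-2) + 21²) = 672/(2*(-½) + 441) = 672/(-1 + 441) = 672/440 = 672*(1/440) = 84/55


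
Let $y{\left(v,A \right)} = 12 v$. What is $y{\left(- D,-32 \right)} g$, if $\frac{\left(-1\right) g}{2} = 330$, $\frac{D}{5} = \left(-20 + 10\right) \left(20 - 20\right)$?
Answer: $0$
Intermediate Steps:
$D = 0$ ($D = 5 \left(-20 + 10\right) \left(20 - 20\right) = 5 \left(\left(-10\right) 0\right) = 5 \cdot 0 = 0$)
$g = -660$ ($g = \left(-2\right) 330 = -660$)
$y{\left(- D,-32 \right)} g = 12 \left(\left(-1\right) 0\right) \left(-660\right) = 12 \cdot 0 \left(-660\right) = 0 \left(-660\right) = 0$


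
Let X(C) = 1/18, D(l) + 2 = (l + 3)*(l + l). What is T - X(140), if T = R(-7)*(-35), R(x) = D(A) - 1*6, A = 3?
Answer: -17641/18 ≈ -980.06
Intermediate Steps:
D(l) = -2 + 2*l*(3 + l) (D(l) = -2 + (l + 3)*(l + l) = -2 + (3 + l)*(2*l) = -2 + 2*l*(3 + l))
R(x) = 28 (R(x) = (-2 + 2*3² + 6*3) - 1*6 = (-2 + 2*9 + 18) - 6 = (-2 + 18 + 18) - 6 = 34 - 6 = 28)
X(C) = 1/18
T = -980 (T = 28*(-35) = -980)
T - X(140) = -980 - 1*1/18 = -980 - 1/18 = -17641/18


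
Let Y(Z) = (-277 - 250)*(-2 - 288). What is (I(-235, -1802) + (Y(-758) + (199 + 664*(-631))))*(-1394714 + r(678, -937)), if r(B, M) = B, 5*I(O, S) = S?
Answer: 1856266274772/5 ≈ 3.7125e+11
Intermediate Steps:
Y(Z) = 152830 (Y(Z) = -527*(-290) = 152830)
I(O, S) = S/5
(I(-235, -1802) + (Y(-758) + (199 + 664*(-631))))*(-1394714 + r(678, -937)) = ((⅕)*(-1802) + (152830 + (199 + 664*(-631))))*(-1394714 + 678) = (-1802/5 + (152830 + (199 - 418984)))*(-1394036) = (-1802/5 + (152830 - 418785))*(-1394036) = (-1802/5 - 265955)*(-1394036) = -1331577/5*(-1394036) = 1856266274772/5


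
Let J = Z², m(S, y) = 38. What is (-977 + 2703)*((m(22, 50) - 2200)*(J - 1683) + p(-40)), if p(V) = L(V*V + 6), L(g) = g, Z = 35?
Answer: 1711850252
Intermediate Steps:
J = 1225 (J = 35² = 1225)
p(V) = 6 + V² (p(V) = V*V + 6 = V² + 6 = 6 + V²)
(-977 + 2703)*((m(22, 50) - 2200)*(J - 1683) + p(-40)) = (-977 + 2703)*((38 - 2200)*(1225 - 1683) + (6 + (-40)²)) = 1726*(-2162*(-458) + (6 + 1600)) = 1726*(990196 + 1606) = 1726*991802 = 1711850252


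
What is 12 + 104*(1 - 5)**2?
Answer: 1676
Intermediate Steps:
12 + 104*(1 - 5)**2 = 12 + 104*(-4)**2 = 12 + 104*16 = 12 + 1664 = 1676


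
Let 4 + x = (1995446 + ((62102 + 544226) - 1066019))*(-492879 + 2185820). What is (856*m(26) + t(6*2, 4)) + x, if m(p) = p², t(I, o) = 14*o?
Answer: 2599943184163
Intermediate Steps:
x = 2599942605451 (x = -4 + (1995446 + ((62102 + 544226) - 1066019))*(-492879 + 2185820) = -4 + (1995446 + (606328 - 1066019))*1692941 = -4 + (1995446 - 459691)*1692941 = -4 + 1535755*1692941 = -4 + 2599942605455 = 2599942605451)
(856*m(26) + t(6*2, 4)) + x = (856*26² + 14*4) + 2599942605451 = (856*676 + 56) + 2599942605451 = (578656 + 56) + 2599942605451 = 578712 + 2599942605451 = 2599943184163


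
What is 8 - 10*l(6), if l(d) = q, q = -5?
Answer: 58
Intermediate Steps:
l(d) = -5
8 - 10*l(6) = 8 - 10*(-5) = 8 + 50 = 58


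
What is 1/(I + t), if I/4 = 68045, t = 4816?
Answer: 1/276996 ≈ 3.6102e-6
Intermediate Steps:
I = 272180 (I = 4*68045 = 272180)
1/(I + t) = 1/(272180 + 4816) = 1/276996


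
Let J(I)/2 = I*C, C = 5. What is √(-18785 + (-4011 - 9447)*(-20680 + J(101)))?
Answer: 5*√10588003 ≈ 16270.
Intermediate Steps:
J(I) = 10*I (J(I) = 2*(I*5) = 2*(5*I) = 10*I)
√(-18785 + (-4011 - 9447)*(-20680 + J(101))) = √(-18785 + (-4011 - 9447)*(-20680 + 10*101)) = √(-18785 - 13458*(-20680 + 1010)) = √(-18785 - 13458*(-19670)) = √(-18785 + 264718860) = √264700075 = 5*√10588003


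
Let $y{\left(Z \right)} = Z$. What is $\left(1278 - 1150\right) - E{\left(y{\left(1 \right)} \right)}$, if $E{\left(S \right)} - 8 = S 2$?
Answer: $118$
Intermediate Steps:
$E{\left(S \right)} = 8 + 2 S$ ($E{\left(S \right)} = 8 + S 2 = 8 + 2 S$)
$\left(1278 - 1150\right) - E{\left(y{\left(1 \right)} \right)} = \left(1278 - 1150\right) - \left(8 + 2 \cdot 1\right) = \left(1278 - 1150\right) - \left(8 + 2\right) = 128 - 10 = 118$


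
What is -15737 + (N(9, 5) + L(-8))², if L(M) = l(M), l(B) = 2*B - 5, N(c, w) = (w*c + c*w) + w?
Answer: -10261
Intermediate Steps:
N(c, w) = w + 2*c*w (N(c, w) = (c*w + c*w) + w = 2*c*w + w = w + 2*c*w)
l(B) = -5 + 2*B
L(M) = -5 + 2*M
-15737 + (N(9, 5) + L(-8))² = -15737 + (5*(1 + 2*9) + (-5 + 2*(-8)))² = -15737 + (5*(1 + 18) + (-5 - 16))² = -15737 + (5*19 - 21)² = -15737 + (95 - 21)² = -15737 + 74² = -15737 + 5476 = -10261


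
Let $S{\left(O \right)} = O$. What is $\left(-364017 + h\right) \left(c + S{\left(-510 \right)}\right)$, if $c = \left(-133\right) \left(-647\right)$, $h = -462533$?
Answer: $-70703913550$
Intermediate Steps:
$c = 86051$
$\left(-364017 + h\right) \left(c + S{\left(-510 \right)}\right) = \left(-364017 - 462533\right) \left(86051 - 510\right) = \left(-826550\right) 85541 = -70703913550$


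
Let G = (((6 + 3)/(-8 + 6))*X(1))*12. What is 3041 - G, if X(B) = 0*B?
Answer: 3041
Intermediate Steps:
X(B) = 0
G = 0 (G = (((6 + 3)/(-8 + 6))*0)*12 = ((9/(-2))*0)*12 = ((9*(-1/2))*0)*12 = -9/2*0*12 = 0*12 = 0)
3041 - G = 3041 - 1*0 = 3041 + 0 = 3041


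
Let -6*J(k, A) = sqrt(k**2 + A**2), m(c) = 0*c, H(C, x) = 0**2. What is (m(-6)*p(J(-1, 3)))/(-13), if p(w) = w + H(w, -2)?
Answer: 0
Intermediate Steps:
H(C, x) = 0
m(c) = 0
J(k, A) = -sqrt(A**2 + k**2)/6 (J(k, A) = -sqrt(k**2 + A**2)/6 = -sqrt(A**2 + k**2)/6)
p(w) = w (p(w) = w + 0 = w)
(m(-6)*p(J(-1, 3)))/(-13) = (0*(-sqrt(3**2 + (-1)**2)/6))/(-13) = (0*(-sqrt(9 + 1)/6))*(-1/13) = (0*(-sqrt(10)/6))*(-1/13) = 0*(-1/13) = 0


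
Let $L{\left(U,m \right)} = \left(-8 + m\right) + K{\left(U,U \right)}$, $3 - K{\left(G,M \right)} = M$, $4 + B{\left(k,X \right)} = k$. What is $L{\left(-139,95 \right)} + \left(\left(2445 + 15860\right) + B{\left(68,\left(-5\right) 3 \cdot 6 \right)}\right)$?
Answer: $18598$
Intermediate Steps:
$B{\left(k,X \right)} = -4 + k$
$K{\left(G,M \right)} = 3 - M$
$L{\left(U,m \right)} = -5 + m - U$ ($L{\left(U,m \right)} = \left(-8 + m\right) - \left(-3 + U\right) = -5 + m - U$)
$L{\left(-139,95 \right)} + \left(\left(2445 + 15860\right) + B{\left(68,\left(-5\right) 3 \cdot 6 \right)}\right) = \left(-5 + 95 - -139\right) + \left(\left(2445 + 15860\right) + \left(-4 + 68\right)\right) = \left(-5 + 95 + 139\right) + \left(18305 + 64\right) = 229 + 18369 = 18598$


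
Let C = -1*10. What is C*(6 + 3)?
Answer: -90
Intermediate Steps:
C = -10
C*(6 + 3) = -10*(6 + 3) = -10*9 = -90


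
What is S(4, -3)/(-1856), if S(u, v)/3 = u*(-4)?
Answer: 3/116 ≈ 0.025862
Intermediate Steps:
S(u, v) = -12*u (S(u, v) = 3*(u*(-4)) = 3*(-4*u) = -12*u)
S(4, -3)/(-1856) = (-12*4)/(-1856) = -1/1856*(-48) = 3/116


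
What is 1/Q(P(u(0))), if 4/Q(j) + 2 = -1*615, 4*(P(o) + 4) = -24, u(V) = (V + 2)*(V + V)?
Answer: -617/4 ≈ -154.25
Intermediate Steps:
u(V) = 2*V*(2 + V) (u(V) = (2 + V)*(2*V) = 2*V*(2 + V))
P(o) = -10 (P(o) = -4 + (¼)*(-24) = -4 - 6 = -10)
Q(j) = -4/617 (Q(j) = 4/(-2 - 1*615) = 4/(-2 - 615) = 4/(-617) = 4*(-1/617) = -4/617)
1/Q(P(u(0))) = 1/(-4/617) = -617/4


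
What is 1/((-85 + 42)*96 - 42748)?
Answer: -1/46876 ≈ -2.1333e-5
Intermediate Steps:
1/((-85 + 42)*96 - 42748) = 1/(-43*96 - 42748) = 1/(-4128 - 42748) = 1/(-46876) = -1/46876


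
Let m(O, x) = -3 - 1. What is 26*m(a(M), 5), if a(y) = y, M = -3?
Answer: -104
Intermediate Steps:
m(O, x) = -4
26*m(a(M), 5) = 26*(-4) = -104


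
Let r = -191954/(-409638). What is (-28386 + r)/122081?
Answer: -5813896157/25004508339 ≈ -0.23251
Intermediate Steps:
r = 95977/204819 (r = -191954*(-1/409638) = 95977/204819 ≈ 0.46859)
(-28386 + r)/122081 = (-28386 + 95977/204819)/122081 = -5813896157/204819*1/122081 = -5813896157/25004508339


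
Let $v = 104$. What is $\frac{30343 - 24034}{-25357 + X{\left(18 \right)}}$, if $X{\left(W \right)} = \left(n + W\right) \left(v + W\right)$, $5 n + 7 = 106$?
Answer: $- \frac{31545}{103727} \approx -0.30412$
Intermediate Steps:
$n = \frac{99}{5}$ ($n = - \frac{7}{5} + \frac{1}{5} \cdot 106 = - \frac{7}{5} + \frac{106}{5} = \frac{99}{5} \approx 19.8$)
$X{\left(W \right)} = \left(104 + W\right) \left(\frac{99}{5} + W\right)$ ($X{\left(W \right)} = \left(\frac{99}{5} + W\right) \left(104 + W\right) = \left(104 + W\right) \left(\frac{99}{5} + W\right)$)
$\frac{30343 - 24034}{-25357 + X{\left(18 \right)}} = \frac{30343 - 24034}{-25357 + \left(\frac{10296}{5} + 18^{2} + \frac{619}{5} \cdot 18\right)} = \frac{6309}{-25357 + \left(\frac{10296}{5} + 324 + \frac{11142}{5}\right)} = \frac{6309}{-25357 + \frac{23058}{5}} = \frac{6309}{- \frac{103727}{5}} = 6309 \left(- \frac{5}{103727}\right) = - \frac{31545}{103727}$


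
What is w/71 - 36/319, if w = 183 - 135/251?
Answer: 13968006/5684899 ≈ 2.4570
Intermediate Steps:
w = 45798/251 (w = 183 - 135/251 = 45798/251 ≈ 182.46)
w/71 - 36/319 = (45798/251)/71 - 36/319 = (45798/251)*(1/71) - 36*1/319 = 45798/17821 - 36/319 = 13968006/5684899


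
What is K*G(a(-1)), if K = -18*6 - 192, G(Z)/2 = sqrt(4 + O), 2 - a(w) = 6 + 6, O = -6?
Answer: -600*I*sqrt(2) ≈ -848.53*I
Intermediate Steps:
a(w) = -10 (a(w) = 2 - (6 + 6) = 2 - 1*12 = 2 - 12 = -10)
G(Z) = 2*I*sqrt(2) (G(Z) = 2*sqrt(4 - 6) = 2*sqrt(-2) = 2*(I*sqrt(2)) = 2*I*sqrt(2))
K = -300 (K = -108 - 192 = -300)
K*G(a(-1)) = -600*I*sqrt(2)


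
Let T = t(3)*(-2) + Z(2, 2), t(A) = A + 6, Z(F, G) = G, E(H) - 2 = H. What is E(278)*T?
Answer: -4480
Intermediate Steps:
E(H) = 2 + H
t(A) = 6 + A
T = -16 (T = (6 + 3)*(-2) + 2 = 9*(-2) + 2 = -18 + 2 = -16)
E(278)*T = (2 + 278)*(-16) = 280*(-16) = -4480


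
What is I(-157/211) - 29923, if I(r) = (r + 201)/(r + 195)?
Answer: -613220835/20494 ≈ -29922.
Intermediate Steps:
I(r) = (201 + r)/(195 + r)
I(-157/211) - 29923 = (201 - 157/211)/(195 - 157/211) - 29923 = (42254/211)/(40988/211) - 29923 = (211/40988)*(42254/211) - 29923 = 21127/20494 - 29923 = -613220835/20494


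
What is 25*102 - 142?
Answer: 2408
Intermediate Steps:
25*102 - 142 = 2550 - 142 = 2408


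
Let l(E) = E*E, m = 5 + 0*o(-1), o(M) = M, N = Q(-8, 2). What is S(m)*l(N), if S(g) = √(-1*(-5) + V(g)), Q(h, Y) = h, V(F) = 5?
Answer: 64*√10 ≈ 202.39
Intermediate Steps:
N = -8
m = 5 (m = 5 + 0*(-1) = 5 + 0 = 5)
l(E) = E²
S(g) = √10 (S(g) = √(-1*(-5) + 5) = √(5 + 5) = √10)
S(m)*l(N) = √10*(-8)² = √10*64 = 64*√10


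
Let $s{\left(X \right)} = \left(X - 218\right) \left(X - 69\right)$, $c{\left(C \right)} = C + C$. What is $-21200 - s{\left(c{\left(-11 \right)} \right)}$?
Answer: $-43040$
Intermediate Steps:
$c{\left(C \right)} = 2 C$
$s{\left(X \right)} = \left(-218 + X\right) \left(-69 + X\right)$
$-21200 - s{\left(c{\left(-11 \right)} \right)} = -21200 - \left(15042 + \left(2 \left(-11\right)\right)^{2} - 287 \cdot 2 \left(-11\right)\right) = -21200 - \left(15042 + \left(-22\right)^{2} - -6314\right) = -21200 - \left(15042 + 484 + 6314\right) = -21200 - 21840 = -43040$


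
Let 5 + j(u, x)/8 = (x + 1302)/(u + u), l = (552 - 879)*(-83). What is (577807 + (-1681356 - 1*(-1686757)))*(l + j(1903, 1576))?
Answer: 30084618465720/1903 ≈ 1.5809e+10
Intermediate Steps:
l = 27141 (l = -327*(-83) = 27141)
j(u, x) = -40 + 4*(1302 + x)/u (j(u, x) = -40 + 8*((x + 1302)/(u + u)) = -40 + 8*((1302 + x)/((2*u))) = -40 + 8*((1302 + x)*(1/(2*u))) = -40 + 8*((1302 + x)/(2*u)) = -40 + 4*(1302 + x)/u)
(577807 + (-1681356 - 1*(-1686757)))*(l + j(1903, 1576)) = (577807 + (-1681356 - 1*(-1686757)))*(27141 + 4*(1302 + 1576 - 10*1903)/1903) = (577807 + (-1681356 + 1686757))*(27141 + 4*(1/1903)*(1302 + 1576 - 19030)) = (577807 + 5401)*(27141 + 4*(1/1903)*(-16152)) = 583208*(27141 - 64608/1903) = 583208*(51584715/1903) = 30084618465720/1903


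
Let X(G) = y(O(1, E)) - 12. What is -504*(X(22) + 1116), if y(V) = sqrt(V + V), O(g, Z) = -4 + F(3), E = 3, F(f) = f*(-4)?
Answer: -556416 - 2016*I*sqrt(2) ≈ -5.5642e+5 - 2851.1*I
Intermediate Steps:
F(f) = -4*f
O(g, Z) = -16 (O(g, Z) = -4 - 4*3 = -4 - 12 = -16)
y(V) = sqrt(2)*sqrt(V) (y(V) = sqrt(2*V) = sqrt(2)*sqrt(V))
X(G) = -12 + 4*I*sqrt(2) (X(G) = sqrt(2)*sqrt(-16) - 12 = sqrt(2)*(4*I) - 12 = 4*I*sqrt(2) - 12 = -12 + 4*I*sqrt(2))
-504*(X(22) + 1116) = -504*((-12 + 4*I*sqrt(2)) + 1116) = -504*(1104 + 4*I*sqrt(2)) = -556416 - 2016*I*sqrt(2)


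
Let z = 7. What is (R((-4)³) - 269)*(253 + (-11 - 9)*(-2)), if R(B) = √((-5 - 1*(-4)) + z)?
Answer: -78817 + 293*√6 ≈ -78099.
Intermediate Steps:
R(B) = √6 (R(B) = √((-5 - 1*(-4)) + 7) = √((-5 + 4) + 7) = √(-1 + 7) = √6)
(R((-4)³) - 269)*(253 + (-11 - 9)*(-2)) = (√6 - 269)*(253 + (-11 - 9)*(-2)) = (-269 + √6)*(253 - 20*(-2)) = (-269 + √6)*(253 + 40) = (-269 + √6)*293 = -78817 + 293*√6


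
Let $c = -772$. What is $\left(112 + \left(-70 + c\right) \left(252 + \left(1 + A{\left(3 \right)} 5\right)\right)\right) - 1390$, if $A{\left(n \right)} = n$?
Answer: $-226934$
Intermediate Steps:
$\left(112 + \left(-70 + c\right) \left(252 + \left(1 + A{\left(3 \right)} 5\right)\right)\right) - 1390 = \left(112 + \left(-70 - 772\right) \left(252 + \left(1 + 3 \cdot 5\right)\right)\right) - 1390 = \left(112 - 842 \left(252 + \left(1 + 15\right)\right)\right) - 1390 = \left(112 - 842 \left(252 + 16\right)\right) - 1390 = \left(112 - 225656\right) - 1390 = -225544 - 1390 = -226934$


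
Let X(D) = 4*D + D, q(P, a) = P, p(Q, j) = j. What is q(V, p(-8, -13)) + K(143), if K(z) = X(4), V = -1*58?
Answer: -38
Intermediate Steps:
V = -58
X(D) = 5*D
K(z) = 20 (K(z) = 5*4 = 20)
q(V, p(-8, -13)) + K(143) = -58 + 20 = -38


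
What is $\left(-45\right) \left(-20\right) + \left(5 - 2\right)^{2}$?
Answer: $909$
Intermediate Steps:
$\left(-45\right) \left(-20\right) + \left(5 - 2\right)^{2} = 900 + 3^{2} = 900 + 9 = 909$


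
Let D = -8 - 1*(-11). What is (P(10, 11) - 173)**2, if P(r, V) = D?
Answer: 28900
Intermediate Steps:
D = 3 (D = -8 + 11 = 3)
P(r, V) = 3
(P(10, 11) - 173)**2 = (3 - 173)**2 = (-170)**2 = 28900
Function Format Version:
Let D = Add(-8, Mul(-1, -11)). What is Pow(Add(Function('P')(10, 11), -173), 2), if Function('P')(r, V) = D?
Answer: 28900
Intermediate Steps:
D = 3 (D = Add(-8, 11) = 3)
Function('P')(r, V) = 3
Pow(Add(Function('P')(10, 11), -173), 2) = Pow(Add(3, -173), 2) = Pow(-170, 2) = 28900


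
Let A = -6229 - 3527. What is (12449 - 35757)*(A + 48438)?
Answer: -901600056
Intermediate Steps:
A = -9756
(12449 - 35757)*(A + 48438) = (12449 - 35757)*(-9756 + 48438) = -23308*38682 = -901600056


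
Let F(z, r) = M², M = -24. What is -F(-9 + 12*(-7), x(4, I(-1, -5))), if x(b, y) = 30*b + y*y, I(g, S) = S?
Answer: -576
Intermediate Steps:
x(b, y) = y² + 30*b (x(b, y) = 30*b + y² = y² + 30*b)
F(z, r) = 576 (F(z, r) = (-24)² = 576)
-F(-9 + 12*(-7), x(4, I(-1, -5))) = -1*576 = -576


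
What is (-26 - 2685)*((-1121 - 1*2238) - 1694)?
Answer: 13698683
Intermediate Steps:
(-26 - 2685)*((-1121 - 1*2238) - 1694) = -2711*((-1121 - 2238) - 1694) = -2711*(-3359 - 1694) = -2711*(-5053) = 13698683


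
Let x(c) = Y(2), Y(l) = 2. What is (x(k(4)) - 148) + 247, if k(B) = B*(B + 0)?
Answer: 101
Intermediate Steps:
k(B) = B² (k(B) = B*B = B²)
x(c) = 2
(x(k(4)) - 148) + 247 = (2 - 148) + 247 = -146 + 247 = 101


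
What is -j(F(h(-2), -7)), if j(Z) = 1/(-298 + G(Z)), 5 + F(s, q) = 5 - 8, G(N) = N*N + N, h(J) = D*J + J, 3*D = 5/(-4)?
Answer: 1/242 ≈ 0.0041322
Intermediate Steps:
D = -5/12 (D = (5/(-4))/3 = (5*(-¼))/3 = (⅓)*(-5/4) = -5/12 ≈ -0.41667)
h(J) = 7*J/12 (h(J) = -5*J/12 + J = 7*J/12)
G(N) = N + N² (G(N) = N² + N = N + N²)
F(s, q) = -8 (F(s, q) = -5 + (5 - 8) = -5 - 3 = -8)
j(Z) = 1/(-298 + Z*(1 + Z))
-j(F(h(-2), -7)) = -1/(-298 - 8*(1 - 8)) = -1/(-298 - 8*(-7)) = -1/(-298 + 56) = -1/(-242) = -1*(-1/242) = 1/242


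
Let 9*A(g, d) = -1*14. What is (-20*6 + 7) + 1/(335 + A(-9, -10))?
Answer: -339104/3001 ≈ -113.00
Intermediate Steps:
A(g, d) = -14/9 (A(g, d) = (-1*14)/9 = (1/9)*(-14) = -14/9)
(-20*6 + 7) + 1/(335 + A(-9, -10)) = (-20*6 + 7) + 1/(335 - 14/9) = (-120 + 7) + 1/(3001/9) = -113 + 9/3001 = -339104/3001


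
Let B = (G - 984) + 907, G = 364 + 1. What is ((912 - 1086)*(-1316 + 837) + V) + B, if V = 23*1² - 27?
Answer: 83630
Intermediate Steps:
G = 365
V = -4 (V = 23*1 - 27 = 23 - 27 = -4)
B = 288 (B = (365 - 984) + 907 = -619 + 907 = 288)
((912 - 1086)*(-1316 + 837) + V) + B = ((912 - 1086)*(-1316 + 837) - 4) + 288 = (-174*(-479) - 4) + 288 = (83346 - 4) + 288 = 83342 + 288 = 83630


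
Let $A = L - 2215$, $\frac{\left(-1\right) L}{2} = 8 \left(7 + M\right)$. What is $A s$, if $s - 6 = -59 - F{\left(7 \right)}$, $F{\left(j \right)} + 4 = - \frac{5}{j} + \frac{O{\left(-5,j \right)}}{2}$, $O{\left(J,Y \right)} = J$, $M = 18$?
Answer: $\frac{1676215}{14} \approx 1.1973 \cdot 10^{5}$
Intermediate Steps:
$L = -400$ ($L = - 2 \cdot 8 \left(7 + 18\right) = - 2 \cdot 8 \cdot 25 = \left(-2\right) 200 = -400$)
$A = -2615$ ($A = -400 - 2215 = -2615$)
$F{\left(j \right)} = - \frac{13}{2} - \frac{5}{j}$ ($F{\left(j \right)} = -4 - \left(\frac{5}{2} + \frac{5}{j}\right) = - \frac{13}{2} - \frac{5}{j}$)
$s = - \frac{641}{14}$ ($s = 6 - \left(\frac{105}{2} - \frac{5}{7}\right) = 6 - \frac{725}{14} = - \frac{641}{14} \approx -45.786$)
$A s = \left(-2615\right) \left(- \frac{641}{14}\right) = \frac{1676215}{14}$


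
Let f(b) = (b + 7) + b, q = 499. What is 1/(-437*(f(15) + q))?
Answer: -1/234232 ≈ -4.2693e-6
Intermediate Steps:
f(b) = 7 + 2*b (f(b) = (7 + b) + b = 7 + 2*b)
1/(-437*(f(15) + q)) = 1/(-437*((7 + 2*15) + 499)) = 1/(-437*((7 + 30) + 499)) = 1/(-437*(37 + 499)) = 1/(-437*536) = 1/(-234232) = -1/234232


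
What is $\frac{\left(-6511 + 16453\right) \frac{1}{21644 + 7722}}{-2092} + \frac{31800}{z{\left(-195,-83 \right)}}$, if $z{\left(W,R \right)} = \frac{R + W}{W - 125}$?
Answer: $\frac{156287260877031}{4269640204} \approx 36604.0$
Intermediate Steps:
$z{\left(W,R \right)} = \frac{R + W}{-125 + W}$
$\frac{\left(-6511 + 16453\right) \frac{1}{21644 + 7722}}{-2092} + \frac{31800}{z{\left(-195,-83 \right)}} = \frac{\left(-6511 + 16453\right) \frac{1}{21644 + 7722}}{-2092} + \frac{31800}{\frac{1}{-125 - 195} \left(-83 - 195\right)} = \frac{9942}{29366} \left(- \frac{1}{2092}\right) + \frac{31800}{\frac{1}{-320} \left(-278\right)} = 9942 \cdot \frac{1}{29366} \left(- \frac{1}{2092}\right) + \frac{31800}{\left(- \frac{1}{320}\right) \left(-278\right)} = \frac{4971}{14683} \left(- \frac{1}{2092}\right) + \frac{31800}{\frac{139}{160}} = - \frac{4971}{30716836} + 31800 \cdot \frac{160}{139} = - \frac{4971}{30716836} + \frac{5088000}{139} = \frac{156287260877031}{4269640204}$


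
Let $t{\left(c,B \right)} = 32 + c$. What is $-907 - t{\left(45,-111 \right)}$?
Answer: $-984$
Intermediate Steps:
$-907 - t{\left(45,-111 \right)} = -907 - \left(32 + 45\right) = -907 - 77 = -984$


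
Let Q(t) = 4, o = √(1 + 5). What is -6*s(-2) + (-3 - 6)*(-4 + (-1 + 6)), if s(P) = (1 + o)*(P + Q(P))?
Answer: -21 - 12*√6 ≈ -50.394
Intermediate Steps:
o = √6 ≈ 2.4495
s(P) = (1 + √6)*(4 + P) (s(P) = (1 + √6)*(P + 4) = (1 + √6)*(4 + P))
-6*s(-2) + (-3 - 6)*(-4 + (-1 + 6)) = -6*(4 - 2 + 4*√6 - 2*√6) + (-3 - 6)*(-4 + (-1 + 6)) = -6*(2 + 2*√6) - 9*(-4 + 5) = (-12 - 12*√6) - 9*1 = (-12 - 12*√6) - 9 = -21 - 12*√6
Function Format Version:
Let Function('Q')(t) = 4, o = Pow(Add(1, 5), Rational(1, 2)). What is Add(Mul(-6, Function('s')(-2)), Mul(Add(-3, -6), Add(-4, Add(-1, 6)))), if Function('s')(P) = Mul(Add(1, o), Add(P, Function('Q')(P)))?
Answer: Add(-21, Mul(-12, Pow(6, Rational(1, 2)))) ≈ -50.394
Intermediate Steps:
o = Pow(6, Rational(1, 2)) ≈ 2.4495
Function('s')(P) = Mul(Add(1, Pow(6, Rational(1, 2))), Add(4, P)) (Function('s')(P) = Mul(Add(1, Pow(6, Rational(1, 2))), Add(P, 4)) = Mul(Add(1, Pow(6, Rational(1, 2))), Add(4, P)))
Add(Mul(-6, Function('s')(-2)), Mul(Add(-3, -6), Add(-4, Add(-1, 6)))) = Add(Mul(-6, Add(4, -2, Mul(4, Pow(6, Rational(1, 2))), Mul(-2, Pow(6, Rational(1, 2))))), Mul(Add(-3, -6), Add(-4, Add(-1, 6)))) = Add(Mul(-6, Add(2, Mul(2, Pow(6, Rational(1, 2))))), Mul(-9, Add(-4, 5))) = Add(Add(-12, Mul(-12, Pow(6, Rational(1, 2)))), Mul(-9, 1)) = Add(Add(-12, Mul(-12, Pow(6, Rational(1, 2)))), -9) = Add(-21, Mul(-12, Pow(6, Rational(1, 2))))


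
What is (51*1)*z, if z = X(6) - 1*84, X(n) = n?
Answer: -3978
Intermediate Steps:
z = -78 (z = 6 - 1*84 = 6 - 84 = -78)
(51*1)*z = (51*1)*(-78) = 51*(-78) = -3978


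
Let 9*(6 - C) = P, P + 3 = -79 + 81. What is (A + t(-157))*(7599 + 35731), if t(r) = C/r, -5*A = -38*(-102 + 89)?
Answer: -6051441802/1413 ≈ -4.2827e+6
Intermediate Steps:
P = -1 (P = -3 + (-79 + 81) = -3 + 2 = -1)
C = 55/9 (C = 6 - ⅑*(-1) = 6 + ⅑ = 55/9 ≈ 6.1111)
A = -494/5 (A = -(-38)*(-102 + 89)/5 = -(-38)*(-13)/5 = -⅕*494 = -494/5 ≈ -98.800)
t(r) = 55/(9*r)
(A + t(-157))*(7599 + 35731) = (-494/5 + (55/9)/(-157))*(7599 + 35731) = (-494/5 + (55/9)*(-1/157))*43330 = (-494/5 - 55/1413)*43330 = -698297/7065*43330 = -6051441802/1413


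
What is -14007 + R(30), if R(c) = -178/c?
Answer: -210194/15 ≈ -14013.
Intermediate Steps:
-14007 + R(30) = -14007 - 178/30 = -14007 - 178*1/30 = -14007 - 89/15 = -210194/15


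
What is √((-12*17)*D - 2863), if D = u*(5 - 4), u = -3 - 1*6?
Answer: I*√1027 ≈ 32.047*I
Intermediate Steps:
u = -9 (u = -3 - 6 = -9)
D = -9 (D = -9*(5 - 4) = -9*1 = -9)
√((-12*17)*D - 2863) = √(-12*17*(-9) - 2863) = √(-204*(-9) - 2863) = √(1836 - 2863) = √(-1027) = I*√1027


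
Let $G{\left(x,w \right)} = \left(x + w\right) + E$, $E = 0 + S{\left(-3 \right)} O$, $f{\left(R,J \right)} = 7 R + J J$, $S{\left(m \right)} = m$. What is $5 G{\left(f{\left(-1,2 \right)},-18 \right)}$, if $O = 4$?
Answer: $-165$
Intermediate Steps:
$f{\left(R,J \right)} = J^{2} + 7 R$ ($f{\left(R,J \right)} = 7 R + J^{2} = J^{2} + 7 R$)
$E = -12$ ($E = 0 - 12 = -12$)
$G{\left(x,w \right)} = -12 + w + x$ ($G{\left(x,w \right)} = \left(x + w\right) - 12 = \left(w + x\right) - 12 = -12 + w + x$)
$5 G{\left(f{\left(-1,2 \right)},-18 \right)} = 5 \left(-12 - 18 + \left(2^{2} + 7 \left(-1\right)\right)\right) = 5 \left(-12 - 18 + \left(4 - 7\right)\right) = 5 \left(-12 - 18 - 3\right) = 5 \left(-33\right) = -165$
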